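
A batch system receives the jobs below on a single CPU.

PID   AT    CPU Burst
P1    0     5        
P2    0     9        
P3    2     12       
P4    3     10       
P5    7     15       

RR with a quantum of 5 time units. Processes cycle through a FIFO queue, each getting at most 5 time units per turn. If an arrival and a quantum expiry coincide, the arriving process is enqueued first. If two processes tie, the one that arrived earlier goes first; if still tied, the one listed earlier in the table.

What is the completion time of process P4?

39

Schedule: | P1 0-5 | P2 5-10 | P3 10-15 | P4 15-20 | P5 20-25 | P2 25-29 | P3 29-34 | P4 34-39 | P5 39-44 | P3 44-46 | P5 46-51 |
Completion: P1=5  P2=29  P3=46  P4=39  P5=51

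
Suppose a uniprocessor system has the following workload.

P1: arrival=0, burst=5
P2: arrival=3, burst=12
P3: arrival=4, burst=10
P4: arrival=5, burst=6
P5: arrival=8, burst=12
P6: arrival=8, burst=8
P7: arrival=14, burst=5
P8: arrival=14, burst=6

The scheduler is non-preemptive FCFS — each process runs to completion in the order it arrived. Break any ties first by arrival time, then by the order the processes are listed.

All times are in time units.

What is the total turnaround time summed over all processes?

246

Schedule: | P1 0-5 | P2 5-17 | P3 17-27 | P4 27-33 | P5 33-45 | P6 45-53 | P7 53-58 | P8 58-64 |
Completion: P1=5  P2=17  P3=27  P4=33  P5=45  P6=53  P7=58  P8=64
Turnaround (C−A): P1=5  P2=14  P3=23  P4=28  P5=37  P6=45  P7=44  P8=50
Turnaround = completion − arrival: P1=5, P2=14, P3=23, P4=28, P5=37, P6=45, P7=44, P8=50
Total turnaround = 5 + 14 + 23 + 28 + 37 + 45 + 44 + 50 = 246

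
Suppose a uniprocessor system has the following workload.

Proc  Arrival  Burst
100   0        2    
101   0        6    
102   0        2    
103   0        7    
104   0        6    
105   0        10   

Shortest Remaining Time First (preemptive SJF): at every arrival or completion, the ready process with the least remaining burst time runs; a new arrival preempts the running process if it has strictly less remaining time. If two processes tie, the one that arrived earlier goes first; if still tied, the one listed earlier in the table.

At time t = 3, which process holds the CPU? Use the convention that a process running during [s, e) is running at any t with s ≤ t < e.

Gantt: | 100 0-2 | 102 2-4 | 101 4-10 | 104 10-16 | 103 16-23 | 105 23-33 |
Completion: 100=2  101=10  102=4  103=23  104=16  105=33

102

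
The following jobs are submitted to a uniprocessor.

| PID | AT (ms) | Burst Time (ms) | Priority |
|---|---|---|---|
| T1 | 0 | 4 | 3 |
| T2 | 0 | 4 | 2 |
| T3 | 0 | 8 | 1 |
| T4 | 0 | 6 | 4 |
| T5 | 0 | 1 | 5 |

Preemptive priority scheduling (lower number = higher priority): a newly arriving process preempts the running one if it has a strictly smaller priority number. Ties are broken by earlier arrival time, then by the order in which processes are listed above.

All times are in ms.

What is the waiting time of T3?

0

Timeline: | T3 0-8 | T2 8-12 | T1 12-16 | T4 16-22 | T5 22-23 |
Completion: T1=16  T2=12  T3=8  T4=22  T5=23
Waiting(T3) = turnaround − burst = 8 − 8 = 0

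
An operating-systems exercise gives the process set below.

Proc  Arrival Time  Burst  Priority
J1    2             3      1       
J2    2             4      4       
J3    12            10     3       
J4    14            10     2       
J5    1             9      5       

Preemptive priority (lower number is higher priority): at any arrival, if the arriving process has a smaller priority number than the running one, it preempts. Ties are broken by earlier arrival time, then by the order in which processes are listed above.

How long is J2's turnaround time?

Schedule: | idle 0-1 | J5 1-2 | J1 2-5 | J2 5-9 | J5 9-12 | J3 12-14 | J4 14-24 | J3 24-32 | J5 32-37 |
Completion: J1=5  J2=9  J3=32  J4=24  J5=37
Turnaround(J2) = completion − arrival = 9 − 2 = 7

7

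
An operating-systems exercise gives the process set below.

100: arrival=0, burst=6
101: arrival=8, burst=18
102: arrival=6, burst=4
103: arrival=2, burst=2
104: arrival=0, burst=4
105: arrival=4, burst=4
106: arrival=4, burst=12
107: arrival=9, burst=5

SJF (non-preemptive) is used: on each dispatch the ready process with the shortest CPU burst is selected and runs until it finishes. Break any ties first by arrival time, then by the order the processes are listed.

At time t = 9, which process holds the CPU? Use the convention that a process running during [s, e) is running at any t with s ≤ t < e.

Gantt: | 104 0-4 | 103 4-6 | 105 6-10 | 102 10-14 | 107 14-19 | 100 19-25 | 106 25-37 | 101 37-55 |
Completion: 100=25  101=55  102=14  103=6  104=4  105=10  106=37  107=19

105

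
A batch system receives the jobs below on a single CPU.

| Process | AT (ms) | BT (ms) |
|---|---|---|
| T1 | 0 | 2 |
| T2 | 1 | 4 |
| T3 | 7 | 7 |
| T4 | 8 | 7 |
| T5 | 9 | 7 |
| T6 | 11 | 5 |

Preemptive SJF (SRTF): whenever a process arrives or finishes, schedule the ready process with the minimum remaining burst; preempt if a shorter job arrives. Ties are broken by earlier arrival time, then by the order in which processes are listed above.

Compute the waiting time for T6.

3

Timeline: | T1 0-2 | T2 2-6 | idle 6-7 | T3 7-14 | T6 14-19 | T4 19-26 | T5 26-33 |
Completion: T1=2  T2=6  T3=14  T4=26  T5=33  T6=19
Waiting(T6) = turnaround − burst = 8 − 5 = 3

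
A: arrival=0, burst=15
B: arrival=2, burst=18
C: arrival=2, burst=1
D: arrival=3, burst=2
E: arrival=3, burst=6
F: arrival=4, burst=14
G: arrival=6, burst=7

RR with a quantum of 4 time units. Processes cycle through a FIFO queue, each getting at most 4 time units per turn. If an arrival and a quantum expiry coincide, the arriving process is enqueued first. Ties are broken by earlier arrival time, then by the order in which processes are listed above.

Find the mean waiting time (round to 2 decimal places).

Gantt: | A 0-4 | B 4-8 | C 8-9 | D 9-11 | E 11-15 | F 15-19 | A 19-23 | G 23-27 | B 27-31 | E 31-33 | F 33-37 | A 37-41 | G 41-44 | B 44-48 | F 48-52 | A 52-55 | B 55-59 | F 59-61 | B 61-63 |
Completion: A=55  B=63  C=9  D=11  E=33  F=61  G=44
Turnaround (C−A): A=55  B=61  C=7  D=8  E=30  F=57  G=38
Waiting times: A=40, B=43, C=6, D=6, E=24, F=43, G=31
Average waiting = (40+43+6+6+24+43+31) / 7 = 193/7 = 27.57

27.57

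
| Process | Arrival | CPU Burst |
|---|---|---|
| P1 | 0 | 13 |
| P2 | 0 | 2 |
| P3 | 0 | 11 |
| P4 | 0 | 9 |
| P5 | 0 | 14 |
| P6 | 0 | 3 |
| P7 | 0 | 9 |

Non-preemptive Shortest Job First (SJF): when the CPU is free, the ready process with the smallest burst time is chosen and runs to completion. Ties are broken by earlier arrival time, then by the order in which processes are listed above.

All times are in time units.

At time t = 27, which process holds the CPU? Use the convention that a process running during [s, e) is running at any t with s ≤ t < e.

P3

Schedule: | P2 0-2 | P6 2-5 | P4 5-14 | P7 14-23 | P3 23-34 | P1 34-47 | P5 47-61 |
Completion: P1=47  P2=2  P3=34  P4=14  P5=61  P6=5  P7=23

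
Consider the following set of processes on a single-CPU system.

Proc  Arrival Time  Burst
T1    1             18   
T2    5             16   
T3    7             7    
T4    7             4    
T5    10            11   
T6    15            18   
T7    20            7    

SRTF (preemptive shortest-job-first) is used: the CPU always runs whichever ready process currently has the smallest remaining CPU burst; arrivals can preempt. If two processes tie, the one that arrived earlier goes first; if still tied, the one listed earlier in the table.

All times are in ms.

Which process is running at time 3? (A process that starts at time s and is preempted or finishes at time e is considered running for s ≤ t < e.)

T1

Gantt: | idle 0-1 | T1 1-7 | T4 7-11 | T3 11-18 | T5 18-20 | T7 20-27 | T5 27-36 | T1 36-48 | T2 48-64 | T6 64-82 |
Completion: T1=48  T2=64  T3=18  T4=11  T5=36  T6=82  T7=27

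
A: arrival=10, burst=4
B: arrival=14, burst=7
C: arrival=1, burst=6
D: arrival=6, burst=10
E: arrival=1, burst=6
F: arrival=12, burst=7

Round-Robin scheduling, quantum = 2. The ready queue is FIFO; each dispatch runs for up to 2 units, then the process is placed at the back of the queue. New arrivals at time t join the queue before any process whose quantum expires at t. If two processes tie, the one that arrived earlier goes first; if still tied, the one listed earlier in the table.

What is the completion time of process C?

13

Gantt: | idle 0-1 | C 1-3 | E 3-5 | C 5-7 | E 7-9 | D 9-11 | C 11-13 | E 13-15 | A 15-17 | D 17-19 | F 19-21 | B 21-23 | A 23-25 | D 25-27 | F 27-29 | B 29-31 | D 31-33 | F 33-35 | B 35-37 | D 37-39 | F 39-40 | B 40-41 |
Completion: A=25  B=41  C=13  D=39  E=15  F=40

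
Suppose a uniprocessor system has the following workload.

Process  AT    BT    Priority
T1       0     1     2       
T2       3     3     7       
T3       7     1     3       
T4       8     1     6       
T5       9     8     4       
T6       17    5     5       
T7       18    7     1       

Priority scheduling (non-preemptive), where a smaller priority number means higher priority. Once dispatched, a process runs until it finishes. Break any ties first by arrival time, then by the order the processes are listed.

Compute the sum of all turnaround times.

Timeline: | T1 0-1 | idle 1-3 | T2 3-6 | idle 6-7 | T3 7-8 | T4 8-9 | T5 9-17 | T6 17-22 | T7 22-29 |
Completion: T1=1  T2=6  T3=8  T4=9  T5=17  T6=22  T7=29
Turnaround (C−A): T1=1  T2=3  T3=1  T4=1  T5=8  T6=5  T7=11
Turnaround = completion − arrival: T1=1, T2=3, T3=1, T4=1, T5=8, T6=5, T7=11
Total turnaround = 1 + 3 + 1 + 1 + 8 + 5 + 11 = 30

30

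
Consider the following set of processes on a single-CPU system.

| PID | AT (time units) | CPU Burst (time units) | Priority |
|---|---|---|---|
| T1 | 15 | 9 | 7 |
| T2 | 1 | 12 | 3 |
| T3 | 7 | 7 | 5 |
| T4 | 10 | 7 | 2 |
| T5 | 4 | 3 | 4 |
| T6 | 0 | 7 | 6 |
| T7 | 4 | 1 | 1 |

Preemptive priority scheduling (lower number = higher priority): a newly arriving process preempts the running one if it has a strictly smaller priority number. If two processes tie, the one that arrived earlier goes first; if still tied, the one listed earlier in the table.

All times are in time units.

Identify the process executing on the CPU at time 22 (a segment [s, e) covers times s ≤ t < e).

T5

Gantt: | T6 0-1 | T2 1-4 | T7 4-5 | T2 5-10 | T4 10-17 | T2 17-21 | T5 21-24 | T3 24-31 | T6 31-37 | T1 37-46 |
Completion: T1=46  T2=21  T3=31  T4=17  T5=24  T6=37  T7=5
Turnaround (C−A): T1=31  T2=20  T3=24  T4=7  T5=20  T6=37  T7=1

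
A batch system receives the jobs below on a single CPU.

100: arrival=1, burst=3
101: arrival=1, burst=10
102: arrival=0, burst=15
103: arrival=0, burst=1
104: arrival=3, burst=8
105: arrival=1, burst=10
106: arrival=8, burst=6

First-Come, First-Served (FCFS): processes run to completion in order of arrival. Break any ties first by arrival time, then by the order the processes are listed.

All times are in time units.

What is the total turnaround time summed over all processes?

Gantt: | 102 0-15 | 103 15-16 | 100 16-19 | 101 19-29 | 105 29-39 | 104 39-47 | 106 47-53 |
Completion: 100=19  101=29  102=15  103=16  104=47  105=39  106=53
Turnaround (C−A): 100=18  101=28  102=15  103=16  104=44  105=38  106=45
Turnaround = completion − arrival: 100=18, 101=28, 102=15, 103=16, 104=44, 105=38, 106=45
Total turnaround = 18 + 28 + 15 + 16 + 44 + 38 + 45 = 204

204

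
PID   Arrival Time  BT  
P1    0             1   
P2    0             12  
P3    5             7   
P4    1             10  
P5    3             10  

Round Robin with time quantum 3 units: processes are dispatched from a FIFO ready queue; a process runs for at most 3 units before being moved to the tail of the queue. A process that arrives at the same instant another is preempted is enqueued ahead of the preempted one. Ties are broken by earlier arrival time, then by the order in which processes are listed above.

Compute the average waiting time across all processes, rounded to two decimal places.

21.20

Timeline: | P1 0-1 | P2 1-4 | P4 4-7 | P5 7-10 | P2 10-13 | P3 13-16 | P4 16-19 | P5 19-22 | P2 22-25 | P3 25-28 | P4 28-31 | P5 31-34 | P2 34-37 | P3 37-38 | P4 38-39 | P5 39-40 |
Completion: P1=1  P2=37  P3=38  P4=39  P5=40
Turnaround (C−A): P1=1  P2=37  P3=33  P4=38  P5=37
Waiting times: P1=0, P2=25, P3=26, P4=28, P5=27
Average waiting = (0+25+26+28+27) / 5 = 106/5 = 21.20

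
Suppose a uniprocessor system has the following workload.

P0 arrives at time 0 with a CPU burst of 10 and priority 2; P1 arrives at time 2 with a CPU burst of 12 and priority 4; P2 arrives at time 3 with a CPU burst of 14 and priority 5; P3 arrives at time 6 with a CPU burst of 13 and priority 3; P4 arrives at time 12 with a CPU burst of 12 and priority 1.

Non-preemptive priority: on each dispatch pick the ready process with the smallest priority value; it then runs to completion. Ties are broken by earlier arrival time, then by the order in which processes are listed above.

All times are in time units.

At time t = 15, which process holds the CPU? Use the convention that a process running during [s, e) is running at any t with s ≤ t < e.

Gantt: | P0 0-10 | P3 10-23 | P4 23-35 | P1 35-47 | P2 47-61 |
Completion: P0=10  P1=47  P2=61  P3=23  P4=35

P3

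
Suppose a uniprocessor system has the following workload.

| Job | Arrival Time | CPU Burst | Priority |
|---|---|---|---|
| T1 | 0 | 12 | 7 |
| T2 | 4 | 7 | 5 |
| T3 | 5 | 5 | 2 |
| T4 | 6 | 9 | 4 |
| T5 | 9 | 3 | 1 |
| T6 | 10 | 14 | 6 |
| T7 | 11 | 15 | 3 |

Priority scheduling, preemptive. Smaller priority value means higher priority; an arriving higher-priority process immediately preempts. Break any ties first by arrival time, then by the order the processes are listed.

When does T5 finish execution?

Timeline: | T1 0-4 | T2 4-5 | T3 5-9 | T5 9-12 | T3 12-13 | T7 13-28 | T4 28-37 | T2 37-43 | T6 43-57 | T1 57-65 |
Completion: T1=65  T2=43  T3=13  T4=37  T5=12  T6=57  T7=28
Turnaround (C−A): T1=65  T2=39  T3=8  T4=31  T5=3  T6=47  T7=17

12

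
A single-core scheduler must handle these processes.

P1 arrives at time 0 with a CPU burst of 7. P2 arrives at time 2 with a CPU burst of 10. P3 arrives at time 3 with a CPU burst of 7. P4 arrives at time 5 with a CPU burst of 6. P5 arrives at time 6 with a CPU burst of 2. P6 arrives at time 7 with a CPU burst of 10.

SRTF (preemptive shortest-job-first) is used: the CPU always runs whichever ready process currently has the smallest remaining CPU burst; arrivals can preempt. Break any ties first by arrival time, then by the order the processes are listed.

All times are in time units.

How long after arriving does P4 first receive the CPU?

4

Gantt: | P1 0-7 | P5 7-9 | P4 9-15 | P3 15-22 | P2 22-32 | P6 32-42 |
Completion: P1=7  P2=32  P3=22  P4=15  P5=9  P6=42
Turnaround (C−A): P1=7  P2=30  P3=19  P4=10  P5=3  P6=35
Response(P4) = first start − arrival = 9 − 5 = 4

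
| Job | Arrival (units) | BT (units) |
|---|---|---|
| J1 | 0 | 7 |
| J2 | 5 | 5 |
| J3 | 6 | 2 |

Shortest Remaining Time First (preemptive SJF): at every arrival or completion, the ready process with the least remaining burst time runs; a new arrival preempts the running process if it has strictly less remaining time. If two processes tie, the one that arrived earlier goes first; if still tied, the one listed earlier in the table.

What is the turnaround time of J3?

3

Gantt: | J1 0-7 | J3 7-9 | J2 9-14 |
Completion: J1=7  J2=14  J3=9
Turnaround (C−A): J1=7  J2=9  J3=3
Turnaround(J3) = completion − arrival = 9 − 6 = 3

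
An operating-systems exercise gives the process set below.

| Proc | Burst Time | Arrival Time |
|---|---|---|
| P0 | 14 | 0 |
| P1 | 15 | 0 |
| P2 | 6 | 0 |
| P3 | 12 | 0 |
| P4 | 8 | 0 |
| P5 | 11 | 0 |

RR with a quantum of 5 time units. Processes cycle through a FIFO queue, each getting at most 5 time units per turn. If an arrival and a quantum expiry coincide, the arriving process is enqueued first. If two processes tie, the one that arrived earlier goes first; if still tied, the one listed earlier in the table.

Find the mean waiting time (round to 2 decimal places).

46.00

Gantt: | P0 0-5 | P1 5-10 | P2 10-15 | P3 15-20 | P4 20-25 | P5 25-30 | P0 30-35 | P1 35-40 | P2 40-41 | P3 41-46 | P4 46-49 | P5 49-54 | P0 54-58 | P1 58-63 | P3 63-65 | P5 65-66 |
Completion: P0=58  P1=63  P2=41  P3=65  P4=49  P5=66
Waiting times: P0=44, P1=48, P2=35, P3=53, P4=41, P5=55
Average waiting = (44+48+35+53+41+55) / 6 = 276/6 = 46.00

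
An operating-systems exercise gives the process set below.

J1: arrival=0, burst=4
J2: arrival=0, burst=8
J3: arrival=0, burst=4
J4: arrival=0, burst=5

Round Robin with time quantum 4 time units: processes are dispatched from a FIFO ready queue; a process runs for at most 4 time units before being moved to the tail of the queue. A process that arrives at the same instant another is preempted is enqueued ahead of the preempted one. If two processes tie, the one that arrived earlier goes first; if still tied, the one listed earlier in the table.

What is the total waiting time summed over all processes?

Timeline: | J1 0-4 | J2 4-8 | J3 8-12 | J4 12-16 | J2 16-20 | J4 20-21 |
Completion: J1=4  J2=20  J3=12  J4=21
Turnaround (C−A): J1=4  J2=20  J3=12  J4=21
Waiting = turnaround − burst: J1=0, J2=12, J3=8, J4=16
Total waiting = 0 + 12 + 8 + 16 = 36

36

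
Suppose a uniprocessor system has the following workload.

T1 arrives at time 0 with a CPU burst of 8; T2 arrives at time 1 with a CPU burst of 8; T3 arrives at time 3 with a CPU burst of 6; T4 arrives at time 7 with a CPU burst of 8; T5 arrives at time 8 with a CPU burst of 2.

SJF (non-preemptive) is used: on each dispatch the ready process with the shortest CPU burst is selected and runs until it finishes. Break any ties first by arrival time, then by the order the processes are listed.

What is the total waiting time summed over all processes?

Timeline: | T1 0-8 | T5 8-10 | T3 10-16 | T2 16-24 | T4 24-32 |
Completion: T1=8  T2=24  T3=16  T4=32  T5=10
Waiting = turnaround − burst: T1=0, T2=15, T3=7, T4=17, T5=0
Total waiting = 0 + 15 + 7 + 17 + 0 = 39

39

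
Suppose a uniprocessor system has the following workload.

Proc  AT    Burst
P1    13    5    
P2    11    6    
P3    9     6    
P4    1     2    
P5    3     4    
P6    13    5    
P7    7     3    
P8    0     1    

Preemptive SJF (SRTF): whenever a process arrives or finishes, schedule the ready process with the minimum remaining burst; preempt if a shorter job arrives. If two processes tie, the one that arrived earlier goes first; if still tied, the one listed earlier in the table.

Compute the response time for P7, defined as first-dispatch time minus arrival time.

Timeline: | P8 0-1 | P4 1-3 | P5 3-7 | P7 7-10 | P3 10-16 | P1 16-21 | P6 21-26 | P2 26-32 |
Completion: P1=21  P2=32  P3=16  P4=3  P5=7  P6=26  P7=10  P8=1
Turnaround (C−A): P1=8  P2=21  P3=7  P4=2  P5=4  P6=13  P7=3  P8=1
Response(P7) = first start − arrival = 7 − 7 = 0

0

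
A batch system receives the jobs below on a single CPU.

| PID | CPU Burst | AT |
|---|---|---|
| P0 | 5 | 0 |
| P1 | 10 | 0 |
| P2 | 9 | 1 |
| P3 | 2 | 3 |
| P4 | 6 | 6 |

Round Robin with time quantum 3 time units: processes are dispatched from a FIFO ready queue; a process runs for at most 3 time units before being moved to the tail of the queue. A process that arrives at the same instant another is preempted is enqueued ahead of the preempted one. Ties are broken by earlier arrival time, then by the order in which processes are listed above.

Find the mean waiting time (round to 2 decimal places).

Timeline: | P0 0-3 | P1 3-6 | P2 6-9 | P3 9-11 | P0 11-13 | P4 13-16 | P1 16-19 | P2 19-22 | P4 22-25 | P1 25-28 | P2 28-31 | P1 31-32 |
Completion: P0=13  P1=32  P2=31  P3=11  P4=25
Waiting times: P0=8, P1=22, P2=21, P3=6, P4=13
Average waiting = (8+22+21+6+13) / 5 = 70/5 = 14.00

14.00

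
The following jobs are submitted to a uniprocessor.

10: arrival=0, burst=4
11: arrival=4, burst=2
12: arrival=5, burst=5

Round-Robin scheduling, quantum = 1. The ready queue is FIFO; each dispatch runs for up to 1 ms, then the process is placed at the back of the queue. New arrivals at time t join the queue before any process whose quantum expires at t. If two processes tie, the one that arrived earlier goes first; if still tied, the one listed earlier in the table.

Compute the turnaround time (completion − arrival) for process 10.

Timeline: | 10 0-4 | 11 4-5 | 12 5-6 | 11 6-7 | 12 7-11 |
Completion: 10=4  11=7  12=11
Turnaround (C−A): 10=4  11=3  12=6
Turnaround(10) = completion − arrival = 4 − 0 = 4

4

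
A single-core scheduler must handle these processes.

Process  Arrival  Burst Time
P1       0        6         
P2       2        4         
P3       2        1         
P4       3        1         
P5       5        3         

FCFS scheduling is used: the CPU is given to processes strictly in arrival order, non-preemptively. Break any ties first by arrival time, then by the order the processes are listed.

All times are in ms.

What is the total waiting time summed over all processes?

27

Schedule: | P1 0-6 | P2 6-10 | P3 10-11 | P4 11-12 | P5 12-15 |
Completion: P1=6  P2=10  P3=11  P4=12  P5=15
Waiting = turnaround − burst: P1=0, P2=4, P3=8, P4=8, P5=7
Total waiting = 0 + 4 + 8 + 8 + 7 = 27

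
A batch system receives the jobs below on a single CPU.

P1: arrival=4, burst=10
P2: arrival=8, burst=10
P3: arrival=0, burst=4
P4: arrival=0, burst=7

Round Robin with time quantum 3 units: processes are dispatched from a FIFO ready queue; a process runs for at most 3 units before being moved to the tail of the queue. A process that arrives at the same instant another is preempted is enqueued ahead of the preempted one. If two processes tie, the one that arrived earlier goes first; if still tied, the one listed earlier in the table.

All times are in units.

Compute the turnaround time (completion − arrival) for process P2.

Gantt: | P3 0-3 | P4 3-6 | P3 6-7 | P1 7-10 | P4 10-13 | P2 13-16 | P1 16-19 | P4 19-20 | P2 20-23 | P1 23-26 | P2 26-29 | P1 29-30 | P2 30-31 |
Completion: P1=30  P2=31  P3=7  P4=20
Turnaround (C−A): P1=26  P2=23  P3=7  P4=20
Turnaround(P2) = completion − arrival = 31 − 8 = 23

23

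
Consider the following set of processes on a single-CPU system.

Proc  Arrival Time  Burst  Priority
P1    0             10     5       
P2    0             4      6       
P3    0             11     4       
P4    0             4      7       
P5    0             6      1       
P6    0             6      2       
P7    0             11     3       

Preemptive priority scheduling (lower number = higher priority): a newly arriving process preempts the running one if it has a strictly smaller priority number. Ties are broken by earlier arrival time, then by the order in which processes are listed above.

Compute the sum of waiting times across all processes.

167

Timeline: | P5 0-6 | P6 6-12 | P7 12-23 | P3 23-34 | P1 34-44 | P2 44-48 | P4 48-52 |
Completion: P1=44  P2=48  P3=34  P4=52  P5=6  P6=12  P7=23
Waiting = turnaround − burst: P1=34, P2=44, P3=23, P4=48, P5=0, P6=6, P7=12
Total waiting = 34 + 44 + 23 + 48 + 0 + 6 + 12 = 167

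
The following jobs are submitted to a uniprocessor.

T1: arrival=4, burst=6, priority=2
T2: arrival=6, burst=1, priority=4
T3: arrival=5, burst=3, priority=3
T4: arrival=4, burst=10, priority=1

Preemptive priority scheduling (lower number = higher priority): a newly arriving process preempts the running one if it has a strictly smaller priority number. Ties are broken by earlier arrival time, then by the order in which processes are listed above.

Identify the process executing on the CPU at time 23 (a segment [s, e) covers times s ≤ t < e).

T2

Schedule: | idle 0-4 | T4 4-14 | T1 14-20 | T3 20-23 | T2 23-24 |
Completion: T1=20  T2=24  T3=23  T4=14
Turnaround (C−A): T1=16  T2=18  T3=18  T4=10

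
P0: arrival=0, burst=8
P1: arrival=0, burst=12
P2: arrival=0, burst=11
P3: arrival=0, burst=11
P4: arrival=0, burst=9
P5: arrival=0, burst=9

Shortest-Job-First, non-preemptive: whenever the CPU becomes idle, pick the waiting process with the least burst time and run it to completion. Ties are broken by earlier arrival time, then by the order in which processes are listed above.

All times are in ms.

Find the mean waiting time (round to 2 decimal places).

Schedule: | P0 0-8 | P4 8-17 | P5 17-26 | P2 26-37 | P3 37-48 | P1 48-60 |
Completion: P0=8  P1=60  P2=37  P3=48  P4=17  P5=26
Waiting times: P0=0, P1=48, P2=26, P3=37, P4=8, P5=17
Average waiting = (0+48+26+37+8+17) / 6 = 136/6 = 22.67

22.67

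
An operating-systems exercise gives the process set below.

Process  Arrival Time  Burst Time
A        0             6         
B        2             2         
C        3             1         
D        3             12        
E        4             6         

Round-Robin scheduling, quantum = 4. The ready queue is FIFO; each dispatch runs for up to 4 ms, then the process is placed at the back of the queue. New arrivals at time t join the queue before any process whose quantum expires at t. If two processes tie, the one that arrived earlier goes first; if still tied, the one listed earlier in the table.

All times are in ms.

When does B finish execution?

6

Gantt: | A 0-4 | B 4-6 | C 6-7 | D 7-11 | E 11-15 | A 15-17 | D 17-21 | E 21-23 | D 23-27 |
Completion: A=17  B=6  C=7  D=27  E=23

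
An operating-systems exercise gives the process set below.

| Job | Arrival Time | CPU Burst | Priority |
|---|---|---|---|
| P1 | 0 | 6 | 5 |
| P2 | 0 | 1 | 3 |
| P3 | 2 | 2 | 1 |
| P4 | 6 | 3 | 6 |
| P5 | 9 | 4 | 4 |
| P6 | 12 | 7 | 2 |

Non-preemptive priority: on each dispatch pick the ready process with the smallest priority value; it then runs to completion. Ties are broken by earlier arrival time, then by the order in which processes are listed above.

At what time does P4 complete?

23

Gantt: | P2 0-1 | P1 1-7 | P3 7-9 | P5 9-13 | P6 13-20 | P4 20-23 |
Completion: P1=7  P2=1  P3=9  P4=23  P5=13  P6=20
Turnaround (C−A): P1=7  P2=1  P3=7  P4=17  P5=4  P6=8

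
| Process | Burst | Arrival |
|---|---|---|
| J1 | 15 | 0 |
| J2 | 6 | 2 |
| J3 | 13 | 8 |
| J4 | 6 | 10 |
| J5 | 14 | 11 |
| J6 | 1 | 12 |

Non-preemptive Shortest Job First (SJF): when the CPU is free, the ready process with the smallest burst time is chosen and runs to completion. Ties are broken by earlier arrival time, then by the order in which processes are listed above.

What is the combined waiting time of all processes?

79

Timeline: | J1 0-15 | J6 15-16 | J2 16-22 | J4 22-28 | J3 28-41 | J5 41-55 |
Completion: J1=15  J2=22  J3=41  J4=28  J5=55  J6=16
Turnaround (C−A): J1=15  J2=20  J3=33  J4=18  J5=44  J6=4
Waiting = turnaround − burst: J1=0, J2=14, J3=20, J4=12, J5=30, J6=3
Total waiting = 0 + 14 + 20 + 12 + 30 + 3 = 79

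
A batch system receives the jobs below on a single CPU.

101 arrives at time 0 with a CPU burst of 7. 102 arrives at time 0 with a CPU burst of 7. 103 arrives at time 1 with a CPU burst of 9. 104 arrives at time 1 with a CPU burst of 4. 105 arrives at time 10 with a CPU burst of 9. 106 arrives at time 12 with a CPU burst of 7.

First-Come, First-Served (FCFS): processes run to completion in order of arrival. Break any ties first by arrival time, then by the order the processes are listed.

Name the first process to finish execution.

Schedule: | 101 0-7 | 102 7-14 | 103 14-23 | 104 23-27 | 105 27-36 | 106 36-43 |
Completion: 101=7  102=14  103=23  104=27  105=36  106=43
Finish order: 101 → 102 → 103 → 104 → 105 → 106

101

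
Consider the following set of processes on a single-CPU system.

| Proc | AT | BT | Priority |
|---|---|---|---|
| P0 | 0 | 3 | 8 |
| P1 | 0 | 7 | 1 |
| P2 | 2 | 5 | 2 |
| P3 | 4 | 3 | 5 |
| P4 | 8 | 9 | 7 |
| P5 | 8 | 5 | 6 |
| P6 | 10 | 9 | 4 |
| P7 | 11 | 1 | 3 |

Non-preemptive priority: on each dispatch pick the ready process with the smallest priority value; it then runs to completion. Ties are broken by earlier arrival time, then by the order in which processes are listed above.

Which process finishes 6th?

Timeline: | P1 0-7 | P2 7-12 | P7 12-13 | P6 13-22 | P3 22-25 | P5 25-30 | P4 30-39 | P0 39-42 |
Completion: P0=42  P1=7  P2=12  P3=25  P4=39  P5=30  P6=22  P7=13
Turnaround (C−A): P0=42  P1=7  P2=10  P3=21  P4=31  P5=22  P6=12  P7=2
Finish order: P1 → P2 → P7 → P6 → P3 → P5 → P4 → P0

P5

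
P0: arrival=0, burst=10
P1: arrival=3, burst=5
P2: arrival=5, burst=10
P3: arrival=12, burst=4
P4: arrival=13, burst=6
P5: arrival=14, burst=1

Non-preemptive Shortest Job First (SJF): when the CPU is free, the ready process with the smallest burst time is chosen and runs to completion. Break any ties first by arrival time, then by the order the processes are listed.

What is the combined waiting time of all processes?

40

Gantt: | P0 0-10 | P1 10-15 | P5 15-16 | P3 16-20 | P4 20-26 | P2 26-36 |
Completion: P0=10  P1=15  P2=36  P3=20  P4=26  P5=16
Waiting = turnaround − burst: P0=0, P1=7, P2=21, P3=4, P4=7, P5=1
Total waiting = 0 + 7 + 21 + 4 + 7 + 1 = 40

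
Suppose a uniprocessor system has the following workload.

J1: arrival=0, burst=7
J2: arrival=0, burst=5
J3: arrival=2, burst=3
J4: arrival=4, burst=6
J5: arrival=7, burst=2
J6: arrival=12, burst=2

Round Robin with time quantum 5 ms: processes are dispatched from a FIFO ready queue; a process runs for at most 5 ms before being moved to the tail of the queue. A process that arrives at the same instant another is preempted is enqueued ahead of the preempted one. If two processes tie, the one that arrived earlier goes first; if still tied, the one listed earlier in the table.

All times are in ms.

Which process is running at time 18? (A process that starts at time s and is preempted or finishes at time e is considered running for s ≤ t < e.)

J1

Gantt: | J1 0-5 | J2 5-10 | J3 10-13 | J4 13-18 | J1 18-20 | J5 20-22 | J6 22-24 | J4 24-25 |
Completion: J1=20  J2=10  J3=13  J4=25  J5=22  J6=24
Turnaround (C−A): J1=20  J2=10  J3=11  J4=21  J5=15  J6=12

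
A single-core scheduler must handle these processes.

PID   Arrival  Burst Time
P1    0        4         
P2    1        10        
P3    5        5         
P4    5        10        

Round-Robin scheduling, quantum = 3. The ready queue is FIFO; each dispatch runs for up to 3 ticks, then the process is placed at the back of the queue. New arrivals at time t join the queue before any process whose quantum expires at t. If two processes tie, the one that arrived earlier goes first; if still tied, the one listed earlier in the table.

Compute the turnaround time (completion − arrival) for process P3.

13

Schedule: | P1 0-3 | P2 3-6 | P1 6-7 | P3 7-10 | P4 10-13 | P2 13-16 | P3 16-18 | P4 18-21 | P2 21-24 | P4 24-27 | P2 27-28 | P4 28-29 |
Completion: P1=7  P2=28  P3=18  P4=29
Turnaround(P3) = completion − arrival = 18 − 5 = 13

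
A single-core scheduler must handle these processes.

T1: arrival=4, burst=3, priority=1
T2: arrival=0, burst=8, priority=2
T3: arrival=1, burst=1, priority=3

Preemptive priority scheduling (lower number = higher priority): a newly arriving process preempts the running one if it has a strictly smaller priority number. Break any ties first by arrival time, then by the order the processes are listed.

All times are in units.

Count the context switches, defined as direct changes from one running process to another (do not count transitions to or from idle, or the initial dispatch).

Timeline: | T2 0-4 | T1 4-7 | T2 7-11 | T3 11-12 |
Completion: T1=7  T2=11  T3=12
Turnaround (C−A): T1=3  T2=11  T3=11

3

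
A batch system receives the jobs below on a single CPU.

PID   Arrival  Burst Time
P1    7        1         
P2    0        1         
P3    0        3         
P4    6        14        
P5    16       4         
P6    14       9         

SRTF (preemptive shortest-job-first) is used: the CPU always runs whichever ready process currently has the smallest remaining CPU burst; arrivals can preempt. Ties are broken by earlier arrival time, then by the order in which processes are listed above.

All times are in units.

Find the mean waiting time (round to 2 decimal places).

2.83

Schedule: | P2 0-1 | P3 1-4 | idle 4-6 | P4 6-7 | P1 7-8 | P4 8-16 | P5 16-20 | P4 20-25 | P6 25-34 |
Completion: P1=8  P2=1  P3=4  P4=25  P5=20  P6=34
Waiting times: P1=0, P2=0, P3=1, P4=5, P5=0, P6=11
Average waiting = (0+0+1+5+0+11) / 6 = 17/6 = 2.83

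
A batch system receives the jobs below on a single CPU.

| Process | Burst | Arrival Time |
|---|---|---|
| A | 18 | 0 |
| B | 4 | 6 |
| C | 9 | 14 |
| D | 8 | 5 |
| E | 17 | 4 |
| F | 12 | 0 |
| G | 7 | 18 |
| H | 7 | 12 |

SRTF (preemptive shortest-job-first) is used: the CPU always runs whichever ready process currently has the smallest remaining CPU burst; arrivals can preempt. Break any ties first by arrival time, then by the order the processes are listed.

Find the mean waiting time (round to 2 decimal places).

21.13

Timeline: | F 0-6 | B 6-10 | F 10-16 | H 16-23 | G 23-30 | D 30-38 | C 38-47 | E 47-64 | A 64-82 |
Completion: A=82  B=10  C=47  D=38  E=64  F=16  G=30  H=23
Waiting times: A=64, B=0, C=24, D=25, E=43, F=4, G=5, H=4
Average waiting = (64+0+24+25+43+4+5+4) / 8 = 169/8 = 21.13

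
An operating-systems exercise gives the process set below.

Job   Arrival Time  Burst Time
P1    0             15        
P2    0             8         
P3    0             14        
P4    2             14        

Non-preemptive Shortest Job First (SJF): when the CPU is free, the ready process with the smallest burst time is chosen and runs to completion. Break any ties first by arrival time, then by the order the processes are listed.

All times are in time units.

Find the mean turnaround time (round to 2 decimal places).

Timeline: | P2 0-8 | P3 8-22 | P4 22-36 | P1 36-51 |
Completion: P1=51  P2=8  P3=22  P4=36
Turnaround (C−A): P1=51  P2=8  P3=22  P4=34
Turnaround times: P1=51, P2=8, P3=22, P4=34
Average turnaround = (51+8+22+34) / 4 = 115/4 = 28.75

28.75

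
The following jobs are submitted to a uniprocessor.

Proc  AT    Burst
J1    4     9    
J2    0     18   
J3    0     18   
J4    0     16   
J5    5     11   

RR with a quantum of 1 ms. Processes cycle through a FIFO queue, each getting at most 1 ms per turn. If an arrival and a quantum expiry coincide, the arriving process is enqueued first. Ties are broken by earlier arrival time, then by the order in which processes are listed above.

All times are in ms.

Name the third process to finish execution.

J4

Gantt: | J2 0-1 | J3 1-2 | J4 2-3 | J2 3-4 | J3 4-5 | J4 5-6 | J1 6-7 | J2 7-8 | J5 8-9 | J3 9-10 | J4 10-11 | J1 11-12 | J2 12-13 | J5 13-14 | J3 14-15 | J4 15-16 | J1 16-17 | J2 17-18 | J5 18-19 | J3 19-20 | J4 20-21 | J1 21-22 | J2 22-23 | J5 23-24 | J3 24-25 | J4 25-26 | J1 26-27 | J2 27-28 | J5 28-29 | J3 29-30 | J4 30-31 | J1 31-32 | J2 32-33 | J5 33-34 | J3 34-35 | J4 35-36 | J1 36-37 | J2 37-38 | J5 38-39 | J3 39-40 | J4 40-41 | J1 41-42 | J2 42-43 | J5 43-44 | J3 44-45 | J4 45-46 | J1 46-47 | J2 47-48 | J5 48-49 | J3 49-50 | J4 50-51 | J2 51-52 | J5 52-53 | J3 53-54 | J4 54-55 | J2 55-56 | J5 56-57 | J3 57-58 | J4 58-59 | J2 59-60 | J3 60-61 | J4 61-62 | J2 62-63 | J3 63-64 | J4 64-65 | J2 65-66 | J3 66-67 | J4 67-68 | J2 68-69 | J3 69-70 | J2 70-71 | J3 71-72 |
Completion: J1=47  J2=71  J3=72  J4=68  J5=57
Turnaround (C−A): J1=43  J2=71  J3=72  J4=68  J5=52
Finish order: J1 → J5 → J4 → J2 → J3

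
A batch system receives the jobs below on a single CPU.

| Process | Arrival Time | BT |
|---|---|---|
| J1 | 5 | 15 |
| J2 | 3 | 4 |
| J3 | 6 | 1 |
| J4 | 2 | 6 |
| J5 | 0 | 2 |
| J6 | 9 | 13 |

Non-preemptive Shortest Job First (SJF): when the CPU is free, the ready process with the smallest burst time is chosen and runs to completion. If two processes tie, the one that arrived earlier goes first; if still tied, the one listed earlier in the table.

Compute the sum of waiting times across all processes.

Timeline: | J5 0-2 | J4 2-8 | J3 8-9 | J2 9-13 | J6 13-26 | J1 26-41 |
Completion: J1=41  J2=13  J3=9  J4=8  J5=2  J6=26
Turnaround (C−A): J1=36  J2=10  J3=3  J4=6  J5=2  J6=17
Waiting = turnaround − burst: J1=21, J2=6, J3=2, J4=0, J5=0, J6=4
Total waiting = 21 + 6 + 2 + 0 + 0 + 4 = 33

33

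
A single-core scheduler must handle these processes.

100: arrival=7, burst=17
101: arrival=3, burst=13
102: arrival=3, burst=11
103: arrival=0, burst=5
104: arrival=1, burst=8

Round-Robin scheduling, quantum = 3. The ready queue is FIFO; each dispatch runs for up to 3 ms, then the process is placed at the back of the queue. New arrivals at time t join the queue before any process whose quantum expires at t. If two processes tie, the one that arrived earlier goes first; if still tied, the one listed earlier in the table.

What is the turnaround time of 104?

27

Timeline: | 103 0-3 | 104 3-6 | 101 6-9 | 102 9-12 | 103 12-14 | 104 14-17 | 100 17-20 | 101 20-23 | 102 23-26 | 104 26-28 | 100 28-31 | 101 31-34 | 102 34-37 | 100 37-40 | 101 40-43 | 102 43-45 | 100 45-48 | 101 48-49 | 100 49-54 |
Completion: 100=54  101=49  102=45  103=14  104=28
Turnaround(104) = completion − arrival = 28 − 1 = 27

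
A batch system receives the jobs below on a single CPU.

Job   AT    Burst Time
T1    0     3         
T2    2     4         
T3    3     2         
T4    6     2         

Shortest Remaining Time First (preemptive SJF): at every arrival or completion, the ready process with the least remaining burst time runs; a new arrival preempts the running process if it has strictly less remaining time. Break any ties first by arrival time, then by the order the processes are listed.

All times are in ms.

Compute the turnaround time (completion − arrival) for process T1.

Timeline: | T1 0-3 | T3 3-5 | T2 5-6 | T4 6-8 | T2 8-11 |
Completion: T1=3  T2=11  T3=5  T4=8
Turnaround (C−A): T1=3  T2=9  T3=2  T4=2
Turnaround(T1) = completion − arrival = 3 − 0 = 3

3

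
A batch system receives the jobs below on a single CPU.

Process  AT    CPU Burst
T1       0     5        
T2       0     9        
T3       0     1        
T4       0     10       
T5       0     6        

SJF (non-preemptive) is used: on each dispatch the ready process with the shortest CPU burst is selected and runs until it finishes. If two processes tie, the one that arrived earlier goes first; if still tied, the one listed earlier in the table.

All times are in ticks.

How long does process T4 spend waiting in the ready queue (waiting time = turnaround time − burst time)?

Timeline: | T3 0-1 | T1 1-6 | T5 6-12 | T2 12-21 | T4 21-31 |
Completion: T1=6  T2=21  T3=1  T4=31  T5=12
Waiting(T4) = turnaround − burst = 31 − 10 = 21

21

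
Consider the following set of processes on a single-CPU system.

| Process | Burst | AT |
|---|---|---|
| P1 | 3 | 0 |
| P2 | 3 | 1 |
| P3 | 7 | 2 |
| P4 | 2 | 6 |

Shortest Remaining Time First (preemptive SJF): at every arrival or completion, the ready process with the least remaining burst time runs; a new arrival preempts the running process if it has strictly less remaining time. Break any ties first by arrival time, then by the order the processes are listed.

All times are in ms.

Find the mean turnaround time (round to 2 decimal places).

Schedule: | P1 0-3 | P2 3-6 | P4 6-8 | P3 8-15 |
Completion: P1=3  P2=6  P3=15  P4=8
Turnaround times: P1=3, P2=5, P3=13, P4=2
Average turnaround = (3+5+13+2) / 4 = 23/4 = 5.75

5.75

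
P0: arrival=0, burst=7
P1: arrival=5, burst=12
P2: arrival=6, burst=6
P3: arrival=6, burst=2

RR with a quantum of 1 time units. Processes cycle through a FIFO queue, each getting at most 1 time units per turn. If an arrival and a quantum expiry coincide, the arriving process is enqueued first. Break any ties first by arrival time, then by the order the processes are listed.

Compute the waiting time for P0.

4

Gantt: | P0 0-5 | P1 5-6 | P0 6-7 | P2 7-8 | P3 8-9 | P1 9-10 | P0 10-11 | P2 11-12 | P3 12-13 | P1 13-14 | P2 14-15 | P1 15-16 | P2 16-17 | P1 17-18 | P2 18-19 | P1 19-20 | P2 20-21 | P1 21-27 |
Completion: P0=11  P1=27  P2=21  P3=13
Waiting(P0) = turnaround − burst = 11 − 7 = 4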